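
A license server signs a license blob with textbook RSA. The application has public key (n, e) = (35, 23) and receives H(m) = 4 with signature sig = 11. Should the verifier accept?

reject

sig^2 ≡ 11^2 = 121 ≡ 16
sig^4 ≡ 16^2 = 256 ≡ 11
sig^8 ≡ 11^2 = 121 ≡ 16
sig^16 ≡ 16^2 = 256 ≡ 11
23 = 16 + 4 + 2 + 1, so sig^23 ≡ 11·11·16·11 ≡ 16 (mod 35)
16 ≠ 4, so verification fails.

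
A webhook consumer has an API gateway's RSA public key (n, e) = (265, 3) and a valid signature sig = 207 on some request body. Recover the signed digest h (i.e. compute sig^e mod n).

193

Squares mod 265: sig^1≡207, sig^2≡184
3 = 2 + 1, so sig^3 ≡ 184·207 ≡ 193 (mod 265)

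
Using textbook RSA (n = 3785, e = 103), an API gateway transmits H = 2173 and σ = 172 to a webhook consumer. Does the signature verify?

verifies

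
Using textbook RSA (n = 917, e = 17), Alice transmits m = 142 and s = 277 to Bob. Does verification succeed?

passes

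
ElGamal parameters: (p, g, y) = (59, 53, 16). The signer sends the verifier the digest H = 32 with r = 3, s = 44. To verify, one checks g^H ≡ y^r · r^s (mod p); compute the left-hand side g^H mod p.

20

53^2 = 2809 ≡ 36
53^4 ≡ 36^2 = 1296 ≡ 57
53^8 ≡ 57^2 = 3249 ≡ 4
53^16 ≡ 4^2 = 16
53^32 ≡ 16^2 = 256 ≡ 20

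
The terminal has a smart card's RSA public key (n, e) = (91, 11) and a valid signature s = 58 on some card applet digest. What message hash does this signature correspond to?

Squares mod 91: s^1≡58, s^2≡88, s^4≡9, s^8≡81
11 = 8 + 2 + 1, so s^11 ≡ 81·88·58 ≡ 11 (mod 91)

11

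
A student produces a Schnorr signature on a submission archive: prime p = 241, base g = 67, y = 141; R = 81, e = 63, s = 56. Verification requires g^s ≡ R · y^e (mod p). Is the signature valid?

g^s mod p:
67^2 = 4489 ≡ 151
67^4 ≡ 151^2 = 22801 ≡ 147
67^8 ≡ 147^2 = 21609 ≡ 160
67^16 ≡ 160^2 = 25600 ≡ 54
67^32 ≡ 54^2 = 2916 ≡ 24
56 = 32 + 16 + 8, so 67^56 ≡ 24·54·160 ≡ 100 (mod 241)
R · y^e mod p:
141^2 = 19881 ≡ 119
141^4 ≡ 119^2 = 14161 ≡ 183
141^8 ≡ 183^2 = 33489 ≡ 231
141^16 ≡ 231^2 = 53361 ≡ 100
141^32 ≡ 100^2 = 10000 ≡ 119
63 = 32 + 16 + 8 + 4 + 2 + 1, so 141^63 ≡ 119·100·231·183·119·141 ≡ 150 (mod 241)
81·150 = 12150 ≡ 100 (mod 241)
100 ≡ 100 (mod 241); signature holds.

valid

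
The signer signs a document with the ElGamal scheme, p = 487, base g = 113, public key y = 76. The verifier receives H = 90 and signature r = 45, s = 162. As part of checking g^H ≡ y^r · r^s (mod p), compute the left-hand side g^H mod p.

19

113^2 = 12769 ≡ 107
113^4 ≡ 107^2 = 11449 ≡ 248
113^8 ≡ 248^2 = 61504 ≡ 142
113^16 ≡ 142^2 = 20164 ≡ 197
113^32 ≡ 197^2 = 38809 ≡ 336
113^64 ≡ 336^2 = 112896 ≡ 399
90 = 64 + 16 + 8 + 2, so 113^90 ≡ 399·197·142·107 ≡ 19 (mod 487)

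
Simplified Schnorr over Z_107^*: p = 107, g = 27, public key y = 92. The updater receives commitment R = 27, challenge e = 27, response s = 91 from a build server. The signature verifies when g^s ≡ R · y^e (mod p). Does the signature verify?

g^s mod p:
Squares mod 107: 27^1≡27, 27^2≡87, 27^4≡79, 27^8≡35, 27^16≡48, 27^32≡57, 27^64≡39
91 = 64 + 16 + 8 + 2 + 1, so 27^91 ≡ 39·48·35·87·27 ≡ 34 (mod 107)
R · y^e mod p:
Squares mod 107: 92^1≡92, 92^2≡11, 92^4≡14, 92^8≡89, 92^16≡3
27 = 16 + 8 + 2 + 1, so 92^27 ≡ 3·89·11·92 ≡ 29 (mod 107)
27·29 = 783 ≡ 34 (mod 107)
34 ≡ 34 (mod 107); signature holds.

verifies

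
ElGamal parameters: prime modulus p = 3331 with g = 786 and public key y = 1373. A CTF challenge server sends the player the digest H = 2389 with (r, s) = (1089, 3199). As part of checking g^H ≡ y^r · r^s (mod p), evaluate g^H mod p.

3111

786^2389 mod 3331 = 3111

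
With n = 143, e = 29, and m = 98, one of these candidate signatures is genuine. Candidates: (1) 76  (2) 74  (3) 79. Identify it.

1

Candidate 1: Squares mod 143: 76^1≡76, 76^2≡56, 76^4≡133, 76^8≡100, 76^16≡133; 29 = 16 + 8 + 4 + 1, so 76^29 ≡ 133·100·133·76 ≡ 98 (mod 143)
  → matches m = 98
Candidate 2: Squares mod 143: 74^1≡74, 74^2≡42, 74^4≡48, 74^8≡16, 74^16≡113; 29 = 16 + 8 + 4 + 1, so 74^29 ≡ 113·16·48·74 ≡ 29 (mod 143)
Candidate 3: Squares mod 143: 79^1≡79, 79^2≡92, 79^4≡27, 79^8≡14, 79^16≡53; 29 = 16 + 8 + 4 + 1, so 79^29 ≡ 53·14·27·79 ≡ 105 (mod 143)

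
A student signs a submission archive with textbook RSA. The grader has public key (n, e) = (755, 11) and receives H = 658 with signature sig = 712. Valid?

yes

Squares mod 755: sig^1≡712, sig^2≡339, sig^4≡161, sig^8≡251
11 = 8 + 2 + 1, so sig^11 ≡ 251·339·712 ≡ 658 (mod 755)
Since 658 equals the digest 658, verification succeeds.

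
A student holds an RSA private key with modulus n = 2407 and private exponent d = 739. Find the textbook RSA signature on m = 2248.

920

m^739 mod 2407 = 920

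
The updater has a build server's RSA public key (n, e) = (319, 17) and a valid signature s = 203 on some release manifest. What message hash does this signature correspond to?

58

s^2 ≡ 203^2 = 41209 ≡ 58
s^4 ≡ 58^2 = 3364 ≡ 174
s^8 ≡ 174^2 = 30276 ≡ 290
s^16 ≡ 290^2 = 84100 ≡ 203
17 = 16 + 1, so s^17 ≡ 203·203 ≡ 58 (mod 319)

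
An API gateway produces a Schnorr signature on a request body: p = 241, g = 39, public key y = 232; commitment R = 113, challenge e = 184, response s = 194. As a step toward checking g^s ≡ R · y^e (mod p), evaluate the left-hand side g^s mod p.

39^2 = 1521 ≡ 75
39^4 ≡ 75^2 = 5625 ≡ 82
39^8 ≡ 82^2 = 6724 ≡ 217
39^16 ≡ 217^2 = 47089 ≡ 94
39^32 ≡ 94^2 = 8836 ≡ 160
39^64 ≡ 160^2 = 25600 ≡ 54
39^128 ≡ 54^2 = 2916 ≡ 24
194 = 128 + 64 + 2, so 39^194 ≡ 24·54·75 ≡ 77 (mod 241)

77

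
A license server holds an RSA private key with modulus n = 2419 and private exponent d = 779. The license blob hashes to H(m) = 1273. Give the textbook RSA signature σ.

923

(H(m))^2 ≡ 1273^2 = 1620529 ≡ 2218
(H(m))^4 ≡ 2218^2 = 4919524 ≡ 1697
(H(m))^8 ≡ 1697^2 = 2879809 ≡ 1199
(H(m))^16 ≡ 1199^2 = 1437601 ≡ 715
(H(m))^32 ≡ 715^2 = 511225 ≡ 816
(H(m))^64 ≡ 816^2 = 665856 ≡ 631
(H(m))^128 ≡ 631^2 = 398161 ≡ 1445
(H(m))^256 ≡ 1445^2 = 2088025 ≡ 428
(H(m))^512 ≡ 428^2 = 183184 ≡ 1759
779 = 512 + 256 + 8 + 2 + 1, so (H(m))^779 ≡ 1759·428·1199·2218·1273 ≡ 923 (mod 2419)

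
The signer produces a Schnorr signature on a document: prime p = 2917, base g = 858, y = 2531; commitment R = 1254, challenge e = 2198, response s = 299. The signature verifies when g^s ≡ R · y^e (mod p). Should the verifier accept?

g^s mod p:
858^2 = 736164 ≡ 1080
858^4 ≡ 1080^2 = 1166400 ≡ 2517
858^8 ≡ 2517^2 = 6335289 ≡ 2482
858^16 ≡ 2482^2 = 6160324 ≡ 2537
858^32 ≡ 2537^2 = 6436369 ≡ 1467
858^64 ≡ 1467^2 = 2152089 ≡ 2260
858^128 ≡ 2260^2 = 5107600 ≡ 2850
858^256 ≡ 2850^2 = 8122500 ≡ 1572
299 = 256 + 32 + 8 + 2 + 1, so 858^299 ≡ 1572·1467·2482·1080·858 ≡ 230 (mod 2917)
R · y^e mod p:
2531^2 = 6405961 ≡ 229
2531^4 ≡ 229^2 = 52441 ≡ 2852
2531^8 ≡ 2852^2 = 8133904 ≡ 1308
2531^16 ≡ 1308^2 = 1710864 ≡ 1502
2531^32 ≡ 1502^2 = 2256004 ≡ 1163
2531^64 ≡ 1163^2 = 1352569 ≡ 1998
2531^128 ≡ 1998^2 = 3992004 ≡ 1548
2531^256 ≡ 1548^2 = 2396304 ≡ 1447
2531^512 ≡ 1447^2 = 2093809 ≡ 2320
2531^1024 ≡ 2320^2 = 5382400 ≡ 535
2531^2048 ≡ 535^2 = 286225 ≡ 359
2198 = 2048 + 128 + 16 + 4 + 2, so 2531^2198 ≡ 359·1548·1502·2852·229 ≡ 1140 (mod 2917)
1254·1140 = 1429560 ≡ 230 (mod 2917)
230 ≡ 230 (mod 2917); signature holds.

accept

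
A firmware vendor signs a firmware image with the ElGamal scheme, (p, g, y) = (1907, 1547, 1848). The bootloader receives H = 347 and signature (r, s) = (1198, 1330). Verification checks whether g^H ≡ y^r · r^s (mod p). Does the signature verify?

does not verify

Left side g^H mod p:
1547^2 = 2393209 ≡ 1831
1547^4 ≡ 1831^2 = 3352561 ≡ 55
1547^8 ≡ 55^2 = 3025 ≡ 1118
1547^16 ≡ 1118^2 = 1249924 ≡ 839
1547^32 ≡ 839^2 = 703921 ≡ 238
1547^64 ≡ 238^2 = 56644 ≡ 1341
1547^128 ≡ 1341^2 = 1798281 ≡ 1887
1547^256 ≡ 1887^2 = 3560769 ≡ 400
347 = 256 + 64 + 16 + 8 + 2 + 1, so 1547^347 ≡ 400·1341·839·1118·1831·1547 ≡ 1007 (mod 1907)
Right side y^r · r^s mod p:
1848^2 = 3415104 ≡ 1574
1848^4 ≡ 1574^2 = 2477476 ≡ 283
1848^8 ≡ 283^2 = 80089 ≡ 1902
1848^16 ≡ 1902^2 = 3617604 ≡ 25
1848^32 ≡ 25^2 = 625
1848^64 ≡ 625^2 = 390625 ≡ 1597
1848^128 ≡ 1597^2 = 2550409 ≡ 750
1848^256 ≡ 750^2 = 562500 ≡ 1842
1848^512 ≡ 1842^2 = 3392964 ≡ 411
1848^1024 ≡ 411^2 = 168921 ≡ 1105
1198 = 1024 + 128 + 32 + 8 + 4 + 2, so 1848^1198 ≡ 1105·750·625·1902·283·1574 ≡ 314 (mod 1907)
1198^2 = 1435204 ≡ 1140
1198^4 ≡ 1140^2 = 1299600 ≡ 933
1198^8 ≡ 933^2 = 870489 ≡ 897
1198^16 ≡ 897^2 = 804609 ≡ 1762
1198^32 ≡ 1762^2 = 3104644 ≡ 48
1198^64 ≡ 48^2 = 2304 ≡ 397
1198^128 ≡ 397^2 = 157609 ≡ 1235
1198^256 ≡ 1235^2 = 1525225 ≡ 1532
1198^512 ≡ 1532^2 = 2347024 ≡ 1414
1198^1024 ≡ 1414^2 = 1999396 ≡ 860
1330 = 1024 + 256 + 32 + 16 + 2, so 1198^1330 ≡ 860·1532·48·1762·1140 ≡ 1245 (mod 1907)
314·1245 = 390930 ≡ 1902 (mod 1907)
1007 ≠ 1902, so verification fails.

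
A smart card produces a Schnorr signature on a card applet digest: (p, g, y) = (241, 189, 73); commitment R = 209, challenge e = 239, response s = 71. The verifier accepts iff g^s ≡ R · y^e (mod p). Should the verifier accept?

g^s mod p:
Squares mod 241: 189^1≡189, 189^2≡53, 189^4≡158, 189^8≡141, 189^16≡119, 189^32≡183, 189^64≡231
71 = 64 + 4 + 2 + 1, so 189^71 ≡ 231·158·53·189 ≡ 92 (mod 241)
R · y^e mod p:
Squares mod 241: 73^1≡73, 73^2≡27, 73^4≡6, 73^8≡36, 73^16≡91, 73^32≡87, 73^64≡98, 73^128≡205
239 = 128 + 64 + 32 + 8 + 4 + 2 + 1, so 73^239 ≡ 205·98·87·36·6·27·73 ≡ 208 (mod 241)
209·208 = 43472 ≡ 92 (mod 241)
92 ≡ 92 (mod 241); signature holds.

accept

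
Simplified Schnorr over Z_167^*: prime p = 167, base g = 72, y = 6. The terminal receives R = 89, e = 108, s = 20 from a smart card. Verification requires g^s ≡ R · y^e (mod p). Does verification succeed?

g^s mod p:
72^2 = 5184 ≡ 7
72^4 ≡ 7^2 = 49
72^8 ≡ 49^2 = 2401 ≡ 63
72^16 ≡ 63^2 = 3969 ≡ 128
20 = 16 + 4, so 72^20 ≡ 128·49 ≡ 93 (mod 167)
R · y^e mod p:
6^2 = 36
6^4 ≡ 36^2 = 1296 ≡ 127
6^8 ≡ 127^2 = 16129 ≡ 97
6^16 ≡ 97^2 = 9409 ≡ 57
6^32 ≡ 57^2 = 3249 ≡ 76
6^64 ≡ 76^2 = 5776 ≡ 98
108 = 64 + 32 + 8 + 4, so 6^108 ≡ 98·76·97·127 ≡ 108 (mod 167)
89·108 = 9612 ≡ 93 (mod 167)
93 ≡ 93 (mod 167); signature holds.

passes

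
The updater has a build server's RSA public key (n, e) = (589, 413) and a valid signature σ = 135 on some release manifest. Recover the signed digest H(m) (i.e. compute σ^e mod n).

Squares mod 589: σ^1≡135, σ^2≡555, σ^4≡567, σ^8≡484, σ^16≡423, σ^32≡462, σ^64≡226, σ^128≡422, σ^256≡206
413 = 256 + 128 + 16 + 8 + 4 + 1, so σ^413 ≡ 206·422·423·484·567·135 ≡ 105 (mod 589)

105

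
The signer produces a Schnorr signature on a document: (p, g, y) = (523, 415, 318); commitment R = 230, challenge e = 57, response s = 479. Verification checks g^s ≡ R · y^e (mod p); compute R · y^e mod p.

169

318^2 = 101124 ≡ 185
318^4 ≡ 185^2 = 34225 ≡ 230
318^8 ≡ 230^2 = 52900 ≡ 77
318^16 ≡ 77^2 = 5929 ≡ 176
318^32 ≡ 176^2 = 30976 ≡ 119
57 = 32 + 16 + 8 + 1, so 318^57 ≡ 119·176·77·318 ≡ 335 (mod 523)
R · y^e ≡ 230·335 = 77050 ≡ 169 (mod 523)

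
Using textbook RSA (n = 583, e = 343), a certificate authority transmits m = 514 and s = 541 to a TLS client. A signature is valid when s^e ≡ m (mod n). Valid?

Squares mod 583: s^1≡541, s^2≡15, s^4≡225, s^8≡487, s^16≡471, s^32≡301, s^64≡236, s^128≡311, s^256≡526
343 = 256 + 64 + 16 + 4 + 2 + 1, so s^343 ≡ 526·236·471·225·15·541 ≡ 514 (mod 583)
514 = m, so the signature checks out.

yes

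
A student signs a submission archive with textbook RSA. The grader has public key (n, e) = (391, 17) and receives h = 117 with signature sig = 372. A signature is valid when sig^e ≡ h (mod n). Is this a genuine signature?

sig^2 ≡ 372^2 = 138384 ≡ 361
sig^4 ≡ 361^2 = 130321 ≡ 118
sig^8 ≡ 118^2 = 13924 ≡ 239
sig^16 ≡ 239^2 = 57121 ≡ 35
17 = 16 + 1, so sig^17 ≡ 35·372 ≡ 117 (mod 391)
117 = h, so the signature checks out.

genuine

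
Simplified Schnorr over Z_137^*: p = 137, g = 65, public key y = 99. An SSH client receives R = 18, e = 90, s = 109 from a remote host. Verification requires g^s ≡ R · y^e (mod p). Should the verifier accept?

accept

g^s mod p:
65^109 mod 137 = 4
R · y^e mod p:
99^90 mod 137 = 122
18·122 = 2196 ≡ 4 (mod 137)
4 ≡ 4 (mod 137); signature holds.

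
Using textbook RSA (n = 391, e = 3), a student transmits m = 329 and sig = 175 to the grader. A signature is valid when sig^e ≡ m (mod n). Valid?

sig^2 ≡ 175^2 = 30625 ≡ 127
3 = 2 + 1, so sig^3 ≡ 127·175 ≡ 329 (mod 391)
329 = m, so the signature checks out.

yes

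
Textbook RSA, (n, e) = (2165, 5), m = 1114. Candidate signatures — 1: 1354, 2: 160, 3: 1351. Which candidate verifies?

1

Candidate 1: 1354^5 mod 2165 = 1114
  → matches m = 1114
Candidate 2: 160^5 mod 2165 = 1285
Candidate 3: 1351^5 mod 2165 = 1021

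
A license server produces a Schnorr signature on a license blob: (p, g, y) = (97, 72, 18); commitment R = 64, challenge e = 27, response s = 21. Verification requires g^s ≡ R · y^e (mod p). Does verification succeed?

g^s mod p:
72^2 = 5184 ≡ 43
72^4 ≡ 43^2 = 1849 ≡ 6
72^8 ≡ 6^2 = 36
72^16 ≡ 36^2 = 1296 ≡ 35
21 = 16 + 4 + 1, so 72^21 ≡ 35·6·72 ≡ 85 (mod 97)
R · y^e mod p:
18^2 = 324 ≡ 33
18^4 ≡ 33^2 = 1089 ≡ 22
18^8 ≡ 22^2 = 484 ≡ 96
18^16 ≡ 96^2 = 9216 ≡ 1
27 = 16 + 8 + 2 + 1, so 18^27 ≡ 1·96·33·18 ≡ 85 (mod 97)
64·85 = 5440 ≡ 8 (mod 97)
85 ≠ 8; the check fails.

fails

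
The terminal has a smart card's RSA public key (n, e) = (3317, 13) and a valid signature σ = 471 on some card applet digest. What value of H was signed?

σ^2 ≡ 471^2 = 221841 ≡ 2919
σ^4 ≡ 2919^2 = 8520561 ≡ 2505
σ^8 ≡ 2505^2 = 6275025 ≡ 2578
13 = 8 + 4 + 1, so σ^13 ≡ 2578·2505·471 ≡ 409 (mod 3317)

409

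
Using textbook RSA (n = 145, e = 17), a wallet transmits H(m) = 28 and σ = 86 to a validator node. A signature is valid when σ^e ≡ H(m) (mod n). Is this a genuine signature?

forged

σ^2 ≡ 86^2 = 7396 ≡ 1
σ^4 ≡ 1^2 = 1
σ^8 ≡ 1^2 = 1
σ^16 ≡ 1^2 = 1
17 = 16 + 1, so σ^17 ≡ 1·86 ≡ 86 (mod 145)
σ^17 mod 145 = 86, but H(m) = 28.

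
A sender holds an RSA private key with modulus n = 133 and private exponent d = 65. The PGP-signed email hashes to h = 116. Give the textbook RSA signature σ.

72

h^2 ≡ 116^2 = 13456 ≡ 23
h^4 ≡ 23^2 = 529 ≡ 130
h^8 ≡ 130^2 = 16900 ≡ 9
h^16 ≡ 9^2 = 81
h^32 ≡ 81^2 = 6561 ≡ 44
h^64 ≡ 44^2 = 1936 ≡ 74
65 = 64 + 1, so h^65 ≡ 74·116 ≡ 72 (mod 133)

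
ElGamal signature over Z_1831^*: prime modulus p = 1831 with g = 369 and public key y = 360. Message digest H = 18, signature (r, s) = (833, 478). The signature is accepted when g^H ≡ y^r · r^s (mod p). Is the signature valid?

Left side g^H mod p:
369^2 = 136161 ≡ 667
369^4 ≡ 667^2 = 444889 ≡ 1787
369^8 ≡ 1787^2 = 3193369 ≡ 105
369^16 ≡ 105^2 = 11025 ≡ 39
18 = 16 + 2, so 369^18 ≡ 39·667 ≡ 379 (mod 1831)
Right side y^r · r^s mod p:
360^2 = 129600 ≡ 1430
360^4 ≡ 1430^2 = 2044900 ≡ 1504
360^8 ≡ 1504^2 = 2262016 ≡ 731
360^16 ≡ 731^2 = 534361 ≡ 1540
360^32 ≡ 1540^2 = 2371600 ≡ 455
360^64 ≡ 455^2 = 207025 ≡ 122
360^128 ≡ 122^2 = 14884 ≡ 236
360^256 ≡ 236^2 = 55696 ≡ 766
360^512 ≡ 766^2 = 586756 ≡ 836
833 = 512 + 256 + 64 + 1, so 360^833 ≡ 836·766·122·360 ≡ 390 (mod 1831)
833^2 = 693889 ≡ 1771
833^4 ≡ 1771^2 = 3136441 ≡ 1769
833^8 ≡ 1769^2 = 3129361 ≡ 182
833^16 ≡ 182^2 = 33124 ≡ 166
833^32 ≡ 166^2 = 27556 ≡ 91
833^64 ≡ 91^2 = 8281 ≡ 957
833^128 ≡ 957^2 = 915849 ≡ 349
833^256 ≡ 349^2 = 121801 ≡ 955
478 = 256 + 128 + 64 + 16 + 8 + 4 + 2, so 833^478 ≡ 955·349·957·166·182·1769·1771 ≡ 616 (mod 1831)
390·616 = 240240 ≡ 379 (mod 1831)
379 ≡ 379 (mod 1831), so the signature is genuine.

valid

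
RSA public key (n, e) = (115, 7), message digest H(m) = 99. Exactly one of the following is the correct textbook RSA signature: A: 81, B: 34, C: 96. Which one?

Candidate A: 81^7 mod 115 = 16
Candidate B: 34^7 mod 115 = 99
  → matches H(m) = 99
Candidate C: 96^7 mod 115 = 31

B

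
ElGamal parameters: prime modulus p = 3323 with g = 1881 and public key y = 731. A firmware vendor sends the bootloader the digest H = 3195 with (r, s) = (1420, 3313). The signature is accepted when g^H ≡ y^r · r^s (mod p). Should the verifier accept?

reject

Left side g^H mod p:
1881^3195 mod 3323 = 2854
Right side y^r · r^s mod p:
731^1420 mod 3323 = 2224
1420^3313 mod 3323 = 2406
2224·2406 = 5350944 ≡ 914 (mod 3323)
2854 ≠ 914, so verification fails.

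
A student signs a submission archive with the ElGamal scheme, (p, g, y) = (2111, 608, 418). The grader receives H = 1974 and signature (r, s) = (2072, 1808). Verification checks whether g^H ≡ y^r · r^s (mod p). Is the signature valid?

valid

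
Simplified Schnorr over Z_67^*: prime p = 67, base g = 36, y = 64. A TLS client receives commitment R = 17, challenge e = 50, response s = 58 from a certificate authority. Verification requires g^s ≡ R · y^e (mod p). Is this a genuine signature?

forged

g^s mod p:
36^2 = 1296 ≡ 23
36^4 ≡ 23^2 = 529 ≡ 60
36^8 ≡ 60^2 = 3600 ≡ 49
36^16 ≡ 49^2 = 2401 ≡ 56
36^32 ≡ 56^2 = 3136 ≡ 54
58 = 32 + 16 + 8 + 2, so 36^58 ≡ 54·56·49·23 ≡ 26 (mod 67)
R · y^e mod p:
64^2 = 4096 ≡ 9
64^4 ≡ 9^2 = 81 ≡ 14
64^8 ≡ 14^2 = 196 ≡ 62
64^16 ≡ 62^2 = 3844 ≡ 25
64^32 ≡ 25^2 = 625 ≡ 22
50 = 32 + 16 + 2, so 64^50 ≡ 22·25·9 ≡ 59 (mod 67)
17·59 = 1003 ≡ 65 (mod 67)
26 ≠ 65; the check fails.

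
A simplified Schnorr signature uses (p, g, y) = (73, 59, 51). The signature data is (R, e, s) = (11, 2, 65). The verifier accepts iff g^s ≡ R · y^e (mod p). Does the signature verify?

verifies

g^s mod p:
Squares mod 73: 59^1≡59, 59^2≡50, 59^4≡18, 59^8≡32, 59^16≡2, 59^32≡4, 59^64≡16
65 = 64 + 1, so 59^65 ≡ 16·59 ≡ 68 (mod 73)
R · y^e mod p:
Squares mod 73: 51^1≡51, 51^2≡46
51^2 ≡ 46 (mod 73)
11·46 = 506 ≡ 68 (mod 73)
68 ≡ 68 (mod 73); signature holds.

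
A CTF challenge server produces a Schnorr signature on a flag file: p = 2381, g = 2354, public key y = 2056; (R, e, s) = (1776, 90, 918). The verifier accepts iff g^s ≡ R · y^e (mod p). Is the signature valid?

g^s mod p:
Squares mod 2381: 2354^1≡2354, 2354^2≡729, 2354^4≡478, 2354^8≡2289, 2354^16≡1321, 2354^32≡2149, 2354^64≡1442, 2354^128≡751, 2354^256≡2085, 2354^512≡1900
918 = 512 + 256 + 128 + 16 + 4 + 2, so 2354^918 ≡ 1900·2085·751·1321·478·729 ≡ 1374 (mod 2381)
R · y^e mod p:
Squares mod 2381: 2056^1≡2056, 2056^2≡861, 2056^4≡830, 2056^8≡791, 2056^16≡1859, 2056^32≡1050, 2056^64≡97
90 = 64 + 16 + 8 + 2, so 2056^90 ≡ 97·1859·791·861 ≡ 958 (mod 2381)
1776·958 = 1701408 ≡ 1374 (mod 2381)
1374 ≡ 1374 (mod 2381); signature holds.

valid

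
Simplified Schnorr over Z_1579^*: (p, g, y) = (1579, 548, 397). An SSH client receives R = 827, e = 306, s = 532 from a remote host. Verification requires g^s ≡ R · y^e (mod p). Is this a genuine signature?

g^s mod p:
548^2 = 300304 ≡ 294
548^4 ≡ 294^2 = 86436 ≡ 1170
548^8 ≡ 1170^2 = 1368900 ≡ 1486
548^16 ≡ 1486^2 = 2208196 ≡ 754
548^32 ≡ 754^2 = 568516 ≡ 76
548^64 ≡ 76^2 = 5776 ≡ 1039
548^128 ≡ 1039^2 = 1079521 ≡ 1064
548^256 ≡ 1064^2 = 1132096 ≡ 1532
548^512 ≡ 1532^2 = 2347024 ≡ 630
532 = 512 + 16 + 4, so 548^532 ≡ 630·754·1170 ≡ 138 (mod 1579)
R · y^e mod p:
397^2 = 157609 ≡ 1288
397^4 ≡ 1288^2 = 1658944 ≡ 994
397^8 ≡ 994^2 = 988036 ≡ 1161
397^16 ≡ 1161^2 = 1347921 ≡ 1034
397^32 ≡ 1034^2 = 1069156 ≡ 173
397^64 ≡ 173^2 = 29929 ≡ 1507
397^128 ≡ 1507^2 = 2271049 ≡ 447
397^256 ≡ 447^2 = 199809 ≡ 855
306 = 256 + 32 + 16 + 2, so 397^306 ≡ 855·173·1034·1288 ≡ 130 (mod 1579)
827·130 = 107510 ≡ 138 (mod 1579)
138 ≡ 138 (mod 1579); signature holds.

genuine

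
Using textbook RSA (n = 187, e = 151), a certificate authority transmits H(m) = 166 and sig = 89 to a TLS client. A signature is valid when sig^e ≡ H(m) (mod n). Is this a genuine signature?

genuine

sig^2 ≡ 89^2 = 7921 ≡ 67
sig^4 ≡ 67^2 = 4489 ≡ 1
sig^8 ≡ 1^2 = 1
sig^16 ≡ 1^2 = 1
sig^32 ≡ 1^2 = 1
sig^64 ≡ 1^2 = 1
sig^128 ≡ 1^2 = 1
151 = 128 + 16 + 4 + 2 + 1, so sig^151 ≡ 1·1·1·67·89 ≡ 166 (mod 187)
166 = H(m), so the signature checks out.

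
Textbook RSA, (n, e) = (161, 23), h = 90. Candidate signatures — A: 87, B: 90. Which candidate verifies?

B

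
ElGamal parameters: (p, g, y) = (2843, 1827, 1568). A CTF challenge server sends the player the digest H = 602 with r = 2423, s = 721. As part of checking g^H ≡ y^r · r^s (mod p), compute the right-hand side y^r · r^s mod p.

1939

1568^2 = 2458624 ≡ 2272
1568^4 ≡ 2272^2 = 5161984 ≡ 1939
1568^8 ≡ 1939^2 = 3759721 ≡ 1275
1568^16 ≡ 1275^2 = 1625625 ≡ 2272
1568^32 ≡ 2272^2 = 5161984 ≡ 1939
1568^64 ≡ 1939^2 = 3759721 ≡ 1275
1568^128 ≡ 1275^2 = 1625625 ≡ 2272
1568^256 ≡ 2272^2 = 5161984 ≡ 1939
1568^512 ≡ 1939^2 = 3759721 ≡ 1275
1568^1024 ≡ 1275^2 = 1625625 ≡ 2272
1568^2048 ≡ 2272^2 = 5161984 ≡ 1939
2423 = 2048 + 256 + 64 + 32 + 16 + 4 + 2 + 1, so 1568^2423 ≡ 1939·1939·1275·1939·2272·1939·2272·1568 ≡ 1568 (mod 2843)
2423^2 = 5870929 ≡ 134
2423^4 ≡ 134^2 = 17956 ≡ 898
2423^8 ≡ 898^2 = 806404 ≡ 1835
2423^16 ≡ 1835^2 = 3367225 ≡ 1113
2423^32 ≡ 1113^2 = 1238769 ≡ 2064
2423^64 ≡ 2064^2 = 4260096 ≡ 1282
2423^128 ≡ 1282^2 = 1643524 ≡ 270
2423^256 ≡ 270^2 = 72900 ≡ 1825
2423^512 ≡ 1825^2 = 3330625 ≡ 1472
721 = 512 + 128 + 64 + 16 + 1, so 2423^721 ≡ 1472·270·1282·1113·2423 ≡ 217 (mod 2843)
y^r · r^s ≡ 1568·217 = 340256 ≡ 1939 (mod 2843)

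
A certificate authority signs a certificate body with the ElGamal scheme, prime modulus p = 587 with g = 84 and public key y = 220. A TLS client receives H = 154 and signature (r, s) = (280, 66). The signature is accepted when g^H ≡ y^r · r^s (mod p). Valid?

Left side g^H mod p:
84^2 = 7056 ≡ 12
84^4 ≡ 12^2 = 144
84^8 ≡ 144^2 = 20736 ≡ 191
84^16 ≡ 191^2 = 36481 ≡ 87
84^32 ≡ 87^2 = 7569 ≡ 525
84^64 ≡ 525^2 = 275625 ≡ 322
84^128 ≡ 322^2 = 103684 ≡ 372
154 = 128 + 16 + 8 + 2, so 84^154 ≡ 372·87·191·12 ≡ 272 (mod 587)
Right side y^r · r^s mod p:
220^2 = 48400 ≡ 266
220^4 ≡ 266^2 = 70756 ≡ 316
220^8 ≡ 316^2 = 99856 ≡ 66
220^16 ≡ 66^2 = 4356 ≡ 247
220^32 ≡ 247^2 = 61009 ≡ 548
220^64 ≡ 548^2 = 300304 ≡ 347
220^128 ≡ 347^2 = 120409 ≡ 74
220^256 ≡ 74^2 = 5476 ≡ 193
280 = 256 + 16 + 8, so 220^280 ≡ 193·247·66 ≡ 553 (mod 587)
280^2 = 78400 ≡ 329
280^4 ≡ 329^2 = 108241 ≡ 233
280^8 ≡ 233^2 = 54289 ≡ 285
280^16 ≡ 285^2 = 81225 ≡ 219
280^32 ≡ 219^2 = 47961 ≡ 414
280^64 ≡ 414^2 = 171396 ≡ 579
66 = 64 + 2, so 280^66 ≡ 579·329 ≡ 303 (mod 587)
553·303 = 167559 ≡ 264 (mod 587)
272 ≠ 264, so verification fails.

no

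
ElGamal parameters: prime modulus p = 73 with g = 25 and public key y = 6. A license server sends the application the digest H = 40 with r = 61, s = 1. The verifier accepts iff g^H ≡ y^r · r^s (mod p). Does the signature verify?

does not verify

Left side g^H mod p:
25^2 = 625 ≡ 41
25^4 ≡ 41^2 = 1681 ≡ 2
25^8 ≡ 2^2 = 4
25^16 ≡ 4^2 = 16
25^32 ≡ 16^2 = 256 ≡ 37
40 = 32 + 8, so 25^40 ≡ 37·4 ≡ 2 (mod 73)
Right side y^r · r^s mod p:
6^2 = 36
6^4 ≡ 36^2 = 1296 ≡ 55
6^8 ≡ 55^2 = 3025 ≡ 32
6^16 ≡ 32^2 = 1024 ≡ 2
6^32 ≡ 2^2 = 4
61 = 32 + 16 + 8 + 4 + 1, so 6^61 ≡ 4·2·32·55·6 ≡ 19 (mod 73)
61^1 mod 73 = 61
19·61 = 1159 ≡ 64 (mod 73)
2 ≠ 64, so verification fails.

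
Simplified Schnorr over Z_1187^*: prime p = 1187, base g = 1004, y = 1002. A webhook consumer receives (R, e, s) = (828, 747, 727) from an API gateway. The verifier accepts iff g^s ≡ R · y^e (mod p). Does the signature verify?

g^s mod p:
1004^2 = 1008016 ≡ 253
1004^4 ≡ 253^2 = 64009 ≡ 1098
1004^8 ≡ 1098^2 = 1205604 ≡ 799
1004^16 ≡ 799^2 = 638401 ≡ 982
1004^32 ≡ 982^2 = 964324 ≡ 480
1004^64 ≡ 480^2 = 230400 ≡ 122
1004^128 ≡ 122^2 = 14884 ≡ 640
1004^256 ≡ 640^2 = 409600 ≡ 85
1004^512 ≡ 85^2 = 7225 ≡ 103
727 = 512 + 128 + 64 + 16 + 4 + 2 + 1, so 1004^727 ≡ 103·640·122·982·1098·253·1004 ≡ 487 (mod 1187)
R · y^e mod p:
1002^2 = 1004004 ≡ 989
1002^4 ≡ 989^2 = 978121 ≡ 33
1002^8 ≡ 33^2 = 1089
1002^16 ≡ 1089^2 = 1185921 ≡ 108
1002^32 ≡ 108^2 = 11664 ≡ 981
1002^64 ≡ 981^2 = 962361 ≡ 891
1002^128 ≡ 891^2 = 793881 ≡ 965
1002^256 ≡ 965^2 = 931225 ≡ 617
1002^512 ≡ 617^2 = 380689 ≡ 849
747 = 512 + 128 + 64 + 32 + 8 + 2 + 1, so 1002^747 ≡ 849·965·891·981·1089·989·1002 ≡ 102 (mod 1187)
828·102 = 84456 ≡ 179 (mod 1187)
487 ≠ 179; the check fails.

does not verify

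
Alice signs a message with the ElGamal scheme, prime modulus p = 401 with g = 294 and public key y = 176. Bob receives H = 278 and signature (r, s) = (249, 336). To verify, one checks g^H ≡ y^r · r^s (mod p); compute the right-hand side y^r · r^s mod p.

176^2 = 30976 ≡ 99
176^4 ≡ 99^2 = 9801 ≡ 177
176^8 ≡ 177^2 = 31329 ≡ 51
176^16 ≡ 51^2 = 2601 ≡ 195
176^32 ≡ 195^2 = 38025 ≡ 331
176^64 ≡ 331^2 = 109561 ≡ 88
176^128 ≡ 88^2 = 7744 ≡ 125
249 = 128 + 64 + 32 + 16 + 8 + 1, so 176^249 ≡ 125·88·331·195·51·176 ≡ 392 (mod 401)
249^2 = 62001 ≡ 247
249^4 ≡ 247^2 = 61009 ≡ 57
249^8 ≡ 57^2 = 3249 ≡ 41
249^16 ≡ 41^2 = 1681 ≡ 77
249^32 ≡ 77^2 = 5929 ≡ 315
249^64 ≡ 315^2 = 99225 ≡ 178
249^128 ≡ 178^2 = 31684 ≡ 5
249^256 ≡ 5^2 = 25
336 = 256 + 64 + 16, so 249^336 ≡ 25·178·77 ≡ 196 (mod 401)
y^r · r^s ≡ 392·196 = 76832 ≡ 241 (mod 401)

241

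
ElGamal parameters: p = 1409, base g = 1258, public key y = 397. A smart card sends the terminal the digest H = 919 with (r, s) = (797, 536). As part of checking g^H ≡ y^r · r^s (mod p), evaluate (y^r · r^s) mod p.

397^2 = 157609 ≡ 1210
397^4 ≡ 1210^2 = 1464100 ≡ 149
397^8 ≡ 149^2 = 22201 ≡ 1066
397^16 ≡ 1066^2 = 1136356 ≡ 702
397^32 ≡ 702^2 = 492804 ≡ 1063
397^64 ≡ 1063^2 = 1129969 ≡ 1360
397^128 ≡ 1360^2 = 1849600 ≡ 992
397^256 ≡ 992^2 = 984064 ≡ 582
397^512 ≡ 582^2 = 338724 ≡ 564
797 = 512 + 256 + 16 + 8 + 4 + 1, so 397^797 ≡ 564·582·702·1066·149·397 ≡ 28 (mod 1409)
797^2 = 635209 ≡ 1159
797^4 ≡ 1159^2 = 1343281 ≡ 504
797^8 ≡ 504^2 = 254016 ≡ 396
797^16 ≡ 396^2 = 156816 ≡ 417
797^32 ≡ 417^2 = 173889 ≡ 582
797^64 ≡ 582^2 = 338724 ≡ 564
797^128 ≡ 564^2 = 318096 ≡ 1071
797^256 ≡ 1071^2 = 1147041 ≡ 115
797^512 ≡ 115^2 = 13225 ≡ 544
536 = 512 + 16 + 8, so 797^536 ≡ 544·417·396 ≡ 1013 (mod 1409)
y^r · r^s ≡ 28·1013 = 28364 ≡ 184 (mod 1409)

184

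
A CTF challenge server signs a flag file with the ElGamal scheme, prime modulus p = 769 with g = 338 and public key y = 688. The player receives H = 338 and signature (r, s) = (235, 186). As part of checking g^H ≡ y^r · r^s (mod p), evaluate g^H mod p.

131

338^2 = 114244 ≡ 432
338^4 ≡ 432^2 = 186624 ≡ 526
338^8 ≡ 526^2 = 276676 ≡ 605
338^16 ≡ 605^2 = 366025 ≡ 750
338^32 ≡ 750^2 = 562500 ≡ 361
338^64 ≡ 361^2 = 130321 ≡ 360
338^128 ≡ 360^2 = 129600 ≡ 408
338^256 ≡ 408^2 = 166464 ≡ 360
338 = 256 + 64 + 16 + 2, so 338^338 ≡ 360·360·750·432 ≡ 131 (mod 769)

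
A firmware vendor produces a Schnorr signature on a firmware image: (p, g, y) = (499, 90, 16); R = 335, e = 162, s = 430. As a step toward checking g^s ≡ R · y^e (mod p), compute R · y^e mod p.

Squares mod 499: 16^1≡16, 16^2≡256, 16^4≡167, 16^8≡444, 16^16≡31, 16^32≡462, 16^64≡371, 16^128≡416
162 = 128 + 32 + 2, so 16^162 ≡ 416·462·256 ≡ 251 (mod 499)
R · y^e ≡ 335·251 = 84085 ≡ 253 (mod 499)

253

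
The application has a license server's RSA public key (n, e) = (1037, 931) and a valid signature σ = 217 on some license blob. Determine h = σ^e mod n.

888

σ^2 ≡ 217^2 = 47089 ≡ 424
σ^4 ≡ 424^2 = 179776 ≡ 375
σ^8 ≡ 375^2 = 140625 ≡ 630
σ^16 ≡ 630^2 = 396900 ≡ 766
σ^32 ≡ 766^2 = 586756 ≡ 851
σ^64 ≡ 851^2 = 724201 ≡ 375
σ^128 ≡ 375^2 = 140625 ≡ 630
σ^256 ≡ 630^2 = 396900 ≡ 766
σ^512 ≡ 766^2 = 586756 ≡ 851
931 = 512 + 256 + 128 + 32 + 2 + 1, so σ^931 ≡ 851·766·630·851·424·217 ≡ 888 (mod 1037)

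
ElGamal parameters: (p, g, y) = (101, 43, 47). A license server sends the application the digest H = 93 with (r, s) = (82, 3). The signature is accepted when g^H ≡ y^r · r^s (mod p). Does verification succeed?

fails

Left side g^H mod p:
43^2 = 1849 ≡ 31
43^4 ≡ 31^2 = 961 ≡ 52
43^8 ≡ 52^2 = 2704 ≡ 78
43^16 ≡ 78^2 = 6084 ≡ 24
43^32 ≡ 24^2 = 576 ≡ 71
43^64 ≡ 71^2 = 5041 ≡ 92
93 = 64 + 16 + 8 + 4 + 1, so 43^93 ≡ 92·24·78·52·43 ≡ 64 (mod 101)
Right side y^r · r^s mod p:
47^2 = 2209 ≡ 88
47^4 ≡ 88^2 = 7744 ≡ 68
47^8 ≡ 68^2 = 4624 ≡ 79
47^16 ≡ 79^2 = 6241 ≡ 80
47^32 ≡ 80^2 = 6400 ≡ 37
47^64 ≡ 37^2 = 1369 ≡ 56
82 = 64 + 16 + 2, so 47^82 ≡ 56·80·88 ≡ 37 (mod 101)
82^2 = 6724 ≡ 58
3 = 2 + 1, so 82^3 ≡ 58·82 ≡ 9 (mod 101)
37·9 = 333 ≡ 30 (mod 101)
64 ≠ 30, so verification fails.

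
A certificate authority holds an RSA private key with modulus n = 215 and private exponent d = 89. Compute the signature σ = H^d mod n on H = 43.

Squares mod 215: H^1≡43, H^2≡129, H^4≡86, H^8≡86, H^16≡86, H^32≡86, H^64≡86
89 = 64 + 16 + 8 + 1, so H^89 ≡ 86·86·86·43 ≡ 43 (mod 215)

43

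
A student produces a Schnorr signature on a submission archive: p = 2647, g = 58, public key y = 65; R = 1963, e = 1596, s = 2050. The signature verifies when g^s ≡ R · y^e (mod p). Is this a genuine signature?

g^s mod p:
58^2050 mod 2647 = 1636
R · y^e mod p:
65^1596 mod 2647 = 173
1963·173 = 339599 ≡ 783 (mod 2647)
1636 ≠ 783; the check fails.

forged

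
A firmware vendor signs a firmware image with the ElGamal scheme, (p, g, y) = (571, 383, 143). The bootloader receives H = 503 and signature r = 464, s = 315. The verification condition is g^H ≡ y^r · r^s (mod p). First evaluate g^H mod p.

486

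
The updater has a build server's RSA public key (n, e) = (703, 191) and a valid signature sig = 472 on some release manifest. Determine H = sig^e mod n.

Squares mod 703: sig^1≡472, sig^2≡636, sig^4≡271, sig^8≡329, sig^16≡682, sig^32≡441, sig^64≡453, sig^128≡636
191 = 128 + 32 + 16 + 8 + 4 + 2 + 1, so sig^191 ≡ 636·441·682·329·271·636·472 ≡ 104 (mod 703)

104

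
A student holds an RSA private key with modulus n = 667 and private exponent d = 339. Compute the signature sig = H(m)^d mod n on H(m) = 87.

58

(H(m))^2 ≡ 87^2 = 7569 ≡ 232
(H(m))^4 ≡ 232^2 = 53824 ≡ 464
(H(m))^8 ≡ 464^2 = 215296 ≡ 522
(H(m))^16 ≡ 522^2 = 272484 ≡ 348
(H(m))^32 ≡ 348^2 = 121104 ≡ 377
(H(m))^64 ≡ 377^2 = 142129 ≡ 58
(H(m))^128 ≡ 58^2 = 3364 ≡ 29
(H(m))^256 ≡ 29^2 = 841 ≡ 174
339 = 256 + 64 + 16 + 2 + 1, so (H(m))^339 ≡ 174·58·348·232·87 ≡ 58 (mod 667)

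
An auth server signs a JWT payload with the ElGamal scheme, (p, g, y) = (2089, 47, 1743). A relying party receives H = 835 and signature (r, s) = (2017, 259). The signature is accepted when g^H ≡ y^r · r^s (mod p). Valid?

no

Left side g^H mod p:
47^2 = 2209 ≡ 120
47^4 ≡ 120^2 = 14400 ≡ 1866
47^8 ≡ 1866^2 = 3481956 ≡ 1682
47^16 ≡ 1682^2 = 2829124 ≡ 618
47^32 ≡ 618^2 = 381924 ≡ 1726
47^64 ≡ 1726^2 = 2979076 ≡ 162
47^128 ≡ 162^2 = 26244 ≡ 1176
47^256 ≡ 1176^2 = 1382976 ≡ 58
47^512 ≡ 58^2 = 3364 ≡ 1275
835 = 512 + 256 + 64 + 2 + 1, so 47^835 ≡ 1275·58·162·120·47 ≡ 1199 (mod 2089)
Right side y^r · r^s mod p:
1743^2 = 3038049 ≡ 643
1743^4 ≡ 643^2 = 413449 ≡ 1916
1743^8 ≡ 1916^2 = 3671056 ≡ 683
1743^16 ≡ 683^2 = 466489 ≡ 642
1743^32 ≡ 642^2 = 412164 ≡ 631
1743^64 ≡ 631^2 = 398161 ≡ 1251
1743^128 ≡ 1251^2 = 1565001 ≡ 340
1743^256 ≡ 340^2 = 115600 ≡ 705
1743^512 ≡ 705^2 = 497025 ≡ 1932
1743^1024 ≡ 1932^2 = 3732624 ≡ 1670
2017 = 1024 + 512 + 256 + 128 + 64 + 32 + 1, so 1743^2017 ≡ 1670·1932·705·340·1251·631·1743 ≡ 642 (mod 2089)
2017^2 = 4068289 ≡ 1006
2017^4 ≡ 1006^2 = 1012036 ≡ 960
2017^8 ≡ 960^2 = 921600 ≡ 351
2017^16 ≡ 351^2 = 123201 ≡ 2039
2017^32 ≡ 2039^2 = 4157521 ≡ 411
2017^64 ≡ 411^2 = 168921 ≡ 1801
2017^128 ≡ 1801^2 = 3243601 ≡ 1473
2017^256 ≡ 1473^2 = 2169729 ≡ 1347
259 = 256 + 2 + 1, so 2017^259 ≡ 1347·1006·2017 ≡ 841 (mod 2089)
642·841 = 539922 ≡ 960 (mod 2089)
1199 ≠ 960, so verification fails.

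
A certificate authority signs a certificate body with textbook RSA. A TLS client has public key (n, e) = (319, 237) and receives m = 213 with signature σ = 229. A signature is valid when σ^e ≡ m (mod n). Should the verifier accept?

accept

Squares mod 319: σ^1≡229, σ^2≡125, σ^4≡313, σ^8≡36, σ^16≡20, σ^32≡81, σ^64≡181, σ^128≡223
237 = 128 + 64 + 32 + 8 + 4 + 1, so σ^237 ≡ 223·181·81·36·313·229 ≡ 213 (mod 319)
213 = m, so the signature checks out.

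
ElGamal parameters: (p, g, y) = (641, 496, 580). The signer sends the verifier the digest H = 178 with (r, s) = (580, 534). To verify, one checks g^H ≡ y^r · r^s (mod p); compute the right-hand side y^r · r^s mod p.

77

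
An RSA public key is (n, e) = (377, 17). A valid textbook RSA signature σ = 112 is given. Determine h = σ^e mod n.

255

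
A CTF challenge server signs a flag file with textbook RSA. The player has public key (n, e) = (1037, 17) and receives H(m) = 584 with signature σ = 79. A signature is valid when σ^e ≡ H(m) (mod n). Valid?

no

Squares mod 1037: σ^1≡79, σ^2≡19, σ^4≡361, σ^8≡696, σ^16≡137
17 = 16 + 1, so σ^17 ≡ 137·79 ≡ 453 (mod 1037)
The recovered value 453 does not match the digest 584.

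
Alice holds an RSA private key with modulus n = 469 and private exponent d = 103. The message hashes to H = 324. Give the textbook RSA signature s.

303

H^2 ≡ 324^2 = 104976 ≡ 389
H^4 ≡ 389^2 = 151321 ≡ 303
H^8 ≡ 303^2 = 91809 ≡ 354
H^16 ≡ 354^2 = 125316 ≡ 93
H^32 ≡ 93^2 = 8649 ≡ 207
H^64 ≡ 207^2 = 42849 ≡ 170
103 = 64 + 32 + 4 + 2 + 1, so H^103 ≡ 170·207·303·389·324 ≡ 303 (mod 469)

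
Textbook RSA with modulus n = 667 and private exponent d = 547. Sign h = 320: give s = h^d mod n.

204

h^2 ≡ 320^2 = 102400 ≡ 349
h^4 ≡ 349^2 = 121801 ≡ 407
h^8 ≡ 407^2 = 165649 ≡ 233
h^16 ≡ 233^2 = 54289 ≡ 262
h^32 ≡ 262^2 = 68644 ≡ 610
h^64 ≡ 610^2 = 372100 ≡ 581
h^128 ≡ 581^2 = 337561 ≡ 59
h^256 ≡ 59^2 = 3481 ≡ 146
h^512 ≡ 146^2 = 21316 ≡ 639
547 = 512 + 32 + 2 + 1, so h^547 ≡ 639·610·349·320 ≡ 204 (mod 667)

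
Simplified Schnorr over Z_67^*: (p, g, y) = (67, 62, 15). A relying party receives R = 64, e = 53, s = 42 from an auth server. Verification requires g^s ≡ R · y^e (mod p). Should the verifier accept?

g^s mod p:
62^2 = 3844 ≡ 25
62^4 ≡ 25^2 = 625 ≡ 22
62^8 ≡ 22^2 = 484 ≡ 15
62^16 ≡ 15^2 = 225 ≡ 24
62^32 ≡ 24^2 = 576 ≡ 40
42 = 32 + 8 + 2, so 62^42 ≡ 40·15·25 ≡ 59 (mod 67)
R · y^e mod p:
15^2 = 225 ≡ 24
15^4 ≡ 24^2 = 576 ≡ 40
15^8 ≡ 40^2 = 1600 ≡ 59
15^16 ≡ 59^2 = 3481 ≡ 64
15^32 ≡ 64^2 = 4096 ≡ 9
53 = 32 + 16 + 4 + 1, so 15^53 ≡ 9·64·40·15 ≡ 14 (mod 67)
64·14 = 896 ≡ 25 (mod 67)
59 ≠ 25; the check fails.

reject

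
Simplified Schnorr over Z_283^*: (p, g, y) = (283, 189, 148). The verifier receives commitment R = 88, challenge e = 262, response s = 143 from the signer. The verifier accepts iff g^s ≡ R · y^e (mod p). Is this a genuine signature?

g^s mod p:
189^143 mod 283 = 220
R · y^e mod p:
148^262 mod 283 = 144
88·144 = 12672 ≡ 220 (mod 283)
220 ≡ 220 (mod 283); signature holds.

genuine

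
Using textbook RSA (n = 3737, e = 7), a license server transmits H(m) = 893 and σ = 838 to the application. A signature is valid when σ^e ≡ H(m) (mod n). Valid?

σ^2 ≡ 838^2 = 702244 ≡ 3425
σ^4 ≡ 3425^2 = 11730625 ≡ 182
7 = 4 + 2 + 1, so σ^7 ≡ 182·3425·838 ≡ 1966 (mod 3737)
σ^7 mod 3737 = 1966, but H(m) = 893.

no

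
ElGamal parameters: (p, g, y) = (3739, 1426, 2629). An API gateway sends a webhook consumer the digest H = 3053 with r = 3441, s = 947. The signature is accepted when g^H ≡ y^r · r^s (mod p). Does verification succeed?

fails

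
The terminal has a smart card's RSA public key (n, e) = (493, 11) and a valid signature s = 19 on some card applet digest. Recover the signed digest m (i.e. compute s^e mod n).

433

Squares mod 493: s^1≡19, s^2≡361, s^4≡169, s^8≡460
11 = 8 + 2 + 1, so s^11 ≡ 460·361·19 ≡ 433 (mod 493)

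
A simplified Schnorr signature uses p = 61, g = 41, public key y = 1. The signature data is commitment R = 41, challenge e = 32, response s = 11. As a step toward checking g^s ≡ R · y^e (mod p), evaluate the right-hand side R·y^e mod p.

41

Squares mod 61: 1^1≡1, 1^2≡1, 1^4≡1, 1^8≡1, 1^16≡1, 1^32≡1
1^32 ≡ 1 (mod 61)
R · y^e ≡ 41·1 = 41 ≡ 41 (mod 61)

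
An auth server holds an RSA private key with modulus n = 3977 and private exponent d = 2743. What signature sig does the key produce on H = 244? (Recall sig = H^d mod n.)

33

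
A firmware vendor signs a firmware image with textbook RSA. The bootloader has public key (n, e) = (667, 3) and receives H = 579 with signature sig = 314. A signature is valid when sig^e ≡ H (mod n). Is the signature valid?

sig^2 ≡ 314^2 = 98596 ≡ 547
3 = 2 + 1, so sig^3 ≡ 547·314 ≡ 339 (mod 667)
sig^3 mod 667 = 339, but H = 579.

invalid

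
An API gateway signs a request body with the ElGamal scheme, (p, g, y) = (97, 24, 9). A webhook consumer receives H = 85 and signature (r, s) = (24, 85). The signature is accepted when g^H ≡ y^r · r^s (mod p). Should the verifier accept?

accept

Left side g^H mod p:
Squares mod 97: 24^1≡24, 24^2≡91, 24^4≡36, 24^8≡35, 24^16≡61, 24^32≡35, 24^64≡61
85 = 64 + 16 + 4 + 1, so 24^85 ≡ 61·61·36·24 ≡ 73 (mod 97)
Right side y^r · r^s mod p:
Squares mod 97: 9^1≡9, 9^2≡81, 9^4≡62, 9^8≡61, 9^16≡35
24 = 16 + 8, so 9^24 ≡ 35·61 ≡ 1 (mod 97)
Squares mod 97: 24^1≡24, 24^2≡91, 24^4≡36, 24^8≡35, 24^16≡61, 24^32≡35, 24^64≡61
85 = 64 + 16 + 4 + 1, so 24^85 ≡ 61·61·36·24 ≡ 73 (mod 97)
1·73 = 73 ≡ 73 (mod 97)
73 ≡ 73 (mod 97), so the signature is genuine.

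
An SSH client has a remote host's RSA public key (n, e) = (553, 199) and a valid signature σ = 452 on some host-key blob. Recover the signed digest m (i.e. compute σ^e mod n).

137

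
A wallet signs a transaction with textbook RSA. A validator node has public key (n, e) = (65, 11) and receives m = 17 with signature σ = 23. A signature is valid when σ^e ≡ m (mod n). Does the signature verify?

verifies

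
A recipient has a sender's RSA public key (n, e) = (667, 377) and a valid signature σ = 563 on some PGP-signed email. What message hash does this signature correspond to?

σ^2 ≡ 563^2 = 316969 ≡ 144
σ^4 ≡ 144^2 = 20736 ≡ 59
σ^8 ≡ 59^2 = 3481 ≡ 146
σ^16 ≡ 146^2 = 21316 ≡ 639
σ^32 ≡ 639^2 = 408321 ≡ 117
σ^64 ≡ 117^2 = 13689 ≡ 349
σ^128 ≡ 349^2 = 121801 ≡ 407
σ^256 ≡ 407^2 = 165649 ≡ 233
377 = 256 + 64 + 32 + 16 + 8 + 1, so σ^377 ≡ 233·349·117·639·146·563 ≡ 273 (mod 667)

273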